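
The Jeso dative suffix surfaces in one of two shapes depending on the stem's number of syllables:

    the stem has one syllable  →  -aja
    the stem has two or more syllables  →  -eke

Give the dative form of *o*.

*o* has one syllable, so the suffix is -aja, giving *oaja*.

oaja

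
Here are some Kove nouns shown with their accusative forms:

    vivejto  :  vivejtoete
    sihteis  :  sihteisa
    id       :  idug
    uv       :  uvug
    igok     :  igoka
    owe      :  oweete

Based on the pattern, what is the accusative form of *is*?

isa

The pattern is voicing of the final sound: -a when the stem ends in a voiceless consonant (*sihteis*, *igok*); -ug when the stem ends in a voiced consonant (*id*, *uv*); -ete when the stem ends in a vowel (*vivejto*, *owe*).
Since the final sound of *is* is /s/ (a voiceless consonant), it takes -a, giving *isa*.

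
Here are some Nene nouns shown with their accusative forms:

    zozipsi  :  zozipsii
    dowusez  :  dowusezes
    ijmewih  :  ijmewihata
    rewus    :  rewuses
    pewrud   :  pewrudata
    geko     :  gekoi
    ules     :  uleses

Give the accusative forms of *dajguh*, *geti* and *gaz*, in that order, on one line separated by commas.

The pattern is sibilance of the final sound: -es when the stem ends in a sibilant (*dowusez*, *rewus*, *ules*); -ata when the stem ends in a non-sibilant consonant (*ijmewih*, *pewrud*); -i when the stem ends in a vowel (*zozipsi*, *geko*).
The final sound of *dajguh* is /h/, which is a non-sibilant consonant, so the suffix is -ata, giving *dajguhata*.
Since the final sound of *geti* is /i/ (a vowel), it takes -i, giving *getii*.
Since the final sound of *gaz* is /z/ (a sibilant), it takes -es, giving *gazes*.

dajguhata, getii, gazes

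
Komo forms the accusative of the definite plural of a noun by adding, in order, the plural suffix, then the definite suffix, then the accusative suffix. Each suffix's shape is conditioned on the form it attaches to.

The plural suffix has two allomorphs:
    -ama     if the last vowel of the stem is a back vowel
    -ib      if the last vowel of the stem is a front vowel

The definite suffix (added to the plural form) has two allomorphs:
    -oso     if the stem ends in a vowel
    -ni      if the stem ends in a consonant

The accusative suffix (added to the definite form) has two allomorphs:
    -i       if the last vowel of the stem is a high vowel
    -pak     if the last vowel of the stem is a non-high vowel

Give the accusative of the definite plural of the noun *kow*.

kowamaosopak

*kow*: last vowel = /o/, a back vowel → -ama → *kowama*.
The plural form *kowama*: final sound = /a/, a vowel → -oso → *kowamaoso*.
Since the last vowel of the definite form *kowamaoso* is /o/ (a non-high vowel), it takes -pak, giving *kowamaosopak*.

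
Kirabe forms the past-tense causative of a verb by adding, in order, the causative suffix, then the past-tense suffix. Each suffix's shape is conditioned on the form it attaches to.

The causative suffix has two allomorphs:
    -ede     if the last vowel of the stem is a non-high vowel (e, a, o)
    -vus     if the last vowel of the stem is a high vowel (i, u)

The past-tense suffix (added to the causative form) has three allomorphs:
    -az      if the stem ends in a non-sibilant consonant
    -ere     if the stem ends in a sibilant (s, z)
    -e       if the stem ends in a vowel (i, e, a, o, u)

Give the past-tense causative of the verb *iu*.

The last vowel of *iu* is /u/, which is a high vowel, so the causative suffix is -vus, giving *iuvus*.
Since the final sound of the causative form *iuvus* is /s/ (a sibilant), it takes -ere, giving *iuvusere*.

iuvusere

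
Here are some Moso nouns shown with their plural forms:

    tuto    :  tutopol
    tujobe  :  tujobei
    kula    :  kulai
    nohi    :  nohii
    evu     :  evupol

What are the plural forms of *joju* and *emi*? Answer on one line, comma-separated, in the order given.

jojupol, emii

Looking at the last vowel of each stem: -pol when the last vowel of the stem is a rounded vowel (*tuto*, *evu*); -i when the last vowel of the stem is an unrounded vowel (*tujobe*, *kula*, *nohi*).
*joju*: last vowel = /u/, a rounded vowel → -pol → *jojupol*.
*emi* — last vowel /i/ (an unrounded vowel) → -i → *emii*.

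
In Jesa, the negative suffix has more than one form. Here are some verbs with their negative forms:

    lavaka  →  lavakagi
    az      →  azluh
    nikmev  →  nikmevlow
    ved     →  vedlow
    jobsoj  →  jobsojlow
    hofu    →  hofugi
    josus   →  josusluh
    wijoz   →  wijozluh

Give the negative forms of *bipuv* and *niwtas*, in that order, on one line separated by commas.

The pattern is sibilance of the final sound: -luh when the stem ends in a sibilant (*az*, *josus*, *wijoz*); -low when the stem ends in a non-sibilant consonant (*nikmev*, *ved*, *jobsoj*); -gi when the stem ends in a vowel (*lavaka*, *hofu*).
*bipuv*: final sound = /v/, a non-sibilant consonant → -low → *bipuvlow*.
*niwtas* — final sound /s/ (a sibilant) → -luh → *niwtasluh*.

bipuvlow, niwtasluh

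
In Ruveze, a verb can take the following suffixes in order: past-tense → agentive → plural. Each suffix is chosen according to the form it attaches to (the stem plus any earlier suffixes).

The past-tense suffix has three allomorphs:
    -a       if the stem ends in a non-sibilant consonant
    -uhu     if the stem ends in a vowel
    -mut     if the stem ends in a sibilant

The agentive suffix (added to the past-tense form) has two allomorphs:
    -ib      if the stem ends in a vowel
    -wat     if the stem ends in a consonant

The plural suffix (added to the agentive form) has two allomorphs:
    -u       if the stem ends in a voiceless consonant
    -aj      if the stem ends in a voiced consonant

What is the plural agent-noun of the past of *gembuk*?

gembukaibaj

*gembuk* — final sound /k/ (a non-sibilant consonant) → -a → *gembuka*.
The past-tense form *gembuka* — final sound /a/ (a vowel) → -ib → *gembukaib*.
The final consonant of the agentive form *gembukaib* is /b/, which is voiced, so the plural suffix is -aj, giving *gembukaibaj*.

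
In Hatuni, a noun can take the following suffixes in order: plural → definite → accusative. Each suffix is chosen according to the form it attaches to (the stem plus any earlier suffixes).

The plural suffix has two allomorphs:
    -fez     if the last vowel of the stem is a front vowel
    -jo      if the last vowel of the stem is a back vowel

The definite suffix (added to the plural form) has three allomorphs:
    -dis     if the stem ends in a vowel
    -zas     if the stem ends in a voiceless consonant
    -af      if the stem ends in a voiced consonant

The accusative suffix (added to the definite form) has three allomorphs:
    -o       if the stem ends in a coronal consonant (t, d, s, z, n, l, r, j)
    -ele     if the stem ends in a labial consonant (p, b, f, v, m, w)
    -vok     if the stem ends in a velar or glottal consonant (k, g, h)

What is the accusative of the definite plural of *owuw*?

owuwjodiso

*owuw*: last vowel = /u/, a back vowel → -jo → *owuwjo*.
Since the final sound of the plural form *owuwjo* is /o/ (a vowel), it takes -dis, giving *owuwjodis*.
Since the final consonant of the definite form *owuwjodis* is /s/ (coronal), it takes -o, giving *owuwjodiso*.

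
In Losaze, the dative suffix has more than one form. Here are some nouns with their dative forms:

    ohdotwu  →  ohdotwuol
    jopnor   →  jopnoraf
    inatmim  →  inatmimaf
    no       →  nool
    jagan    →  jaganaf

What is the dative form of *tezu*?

The suffix is conditioned by the final sound: -af when the stem ends in a consonant (*jopnor*, *inatmim*, *jagan*); -ol when the stem ends in a vowel (*ohdotwu*, *no*).
Since the final sound of *tezu* is /u/ (a vowel), it takes -ol, giving *tezuol*.

tezuol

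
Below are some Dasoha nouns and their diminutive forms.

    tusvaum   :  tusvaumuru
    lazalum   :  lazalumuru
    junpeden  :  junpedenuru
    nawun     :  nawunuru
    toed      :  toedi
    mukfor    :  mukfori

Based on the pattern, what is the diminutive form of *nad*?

Looking at the final consonant of each stem: -uru when the stem ends in a nasal (*tusvaum*, *lazalum*, *junpeden*, *nawun*); -i when the stem ends in a non-nasal consonant (*toed*, *mukfor*).
*nad*: final consonant = /d/, non-nasal → -i → *nadi*.

nadi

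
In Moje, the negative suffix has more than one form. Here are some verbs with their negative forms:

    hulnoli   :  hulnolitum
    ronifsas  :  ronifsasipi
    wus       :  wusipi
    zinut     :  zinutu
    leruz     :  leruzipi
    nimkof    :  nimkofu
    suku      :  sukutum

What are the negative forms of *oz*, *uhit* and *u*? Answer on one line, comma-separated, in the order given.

ozipi, uhitu, utum

The suffix is conditioned by the final sound: -ipi when the stem ends in a sibilant (*ronifsas*, *wus*, *leruz*); -u when the stem ends in a non-sibilant consonant (*zinut*, *nimkof*); -tum when the stem ends in a vowel (*hulnoli*, *suku*).
*oz*: final sound = /z/, a sibilant → -ipi → *ozipi*.
Since the final sound of *uhit* is /t/ (a non-sibilant consonant), it takes -u, giving *uhitu*.
*u*: final sound = /u/, a vowel → -tum → *utum*.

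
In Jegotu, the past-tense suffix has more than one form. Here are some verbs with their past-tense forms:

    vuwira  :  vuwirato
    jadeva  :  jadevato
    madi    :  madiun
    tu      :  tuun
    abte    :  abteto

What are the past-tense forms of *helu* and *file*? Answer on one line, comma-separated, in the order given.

The pattern is height harmony: -un when the last vowel of the stem is a high vowel (*madi*, *tu*); -to when the last vowel of the stem is a non-high vowel (*vuwira*, *jadeva*, *abte*).
*helu* — last vowel /u/ (a high vowel) → -un → *heluun*.
Since the last vowel of *file* is /e/ (a non-high vowel), it takes -to, giving *fileto*.

heluun, fileto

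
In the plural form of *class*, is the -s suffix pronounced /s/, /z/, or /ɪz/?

The stem *class* ends in a sibilant (/s, z, ʃ, ʒ, tʃ, dʒ/).
The plural suffix surfaces as /ɪz/ after sibilants, /s/ after other voiceless consonants, and /z/ after other voiced sounds.
So the plural -s on *class* is pronounced /ɪz/.

/ɪz/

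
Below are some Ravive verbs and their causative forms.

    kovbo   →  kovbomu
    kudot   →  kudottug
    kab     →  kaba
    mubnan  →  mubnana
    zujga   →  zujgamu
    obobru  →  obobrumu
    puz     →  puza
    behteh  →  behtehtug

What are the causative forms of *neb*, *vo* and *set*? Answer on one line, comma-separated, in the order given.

The suffix is conditioned by the final sound: -tug when the stem ends in a voiceless consonant (*kudot*, *behteh*); -a when the stem ends in a voiced consonant (*kab*, *mubnan*, *puz*); -mu when the stem ends in a vowel (*kovbo*, *zujga*, *obobru*).
Since the final sound of *neb* is /b/ (a voiced consonant), it takes -a, giving *neba*.
*vo* — final sound /o/ (a vowel) → -mu → *vomu*.
Since the final sound of *set* is /t/ (a voiceless consonant), it takes -tug, giving *settug*.

neba, vomu, settug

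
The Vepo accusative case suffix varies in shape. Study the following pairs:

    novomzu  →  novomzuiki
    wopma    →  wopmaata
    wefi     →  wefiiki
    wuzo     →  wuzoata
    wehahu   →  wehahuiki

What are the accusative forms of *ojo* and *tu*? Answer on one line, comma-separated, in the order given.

ojoata, tuiki

Looking at the last vowel of each stem: -iki when the last vowel of the stem is a high vowel (*novomzu*, *wefi*, *wehahu*); -ata when the last vowel of the stem is a non-high vowel (*wopma*, *wuzo*).
Since the last vowel of *ojo* is /o/ (a non-high vowel), it takes -ata, giving *ojoata*.
The last vowel of *tu* is /u/, which is a high vowel, so the suffix is -iki, giving *tuiki*.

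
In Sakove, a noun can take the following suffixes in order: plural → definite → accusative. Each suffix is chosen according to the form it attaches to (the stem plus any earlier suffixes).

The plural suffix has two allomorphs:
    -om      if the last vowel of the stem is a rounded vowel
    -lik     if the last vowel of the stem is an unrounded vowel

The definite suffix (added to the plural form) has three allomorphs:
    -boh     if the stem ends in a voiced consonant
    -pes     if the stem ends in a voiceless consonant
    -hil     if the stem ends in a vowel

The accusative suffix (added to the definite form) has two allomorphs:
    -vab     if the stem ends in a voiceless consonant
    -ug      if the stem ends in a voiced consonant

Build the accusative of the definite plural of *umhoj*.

*umhoj*: last vowel = /o/, a rounded vowel → -om → *umhojom*.
The final sound of the plural form *umhojom* is /m/, which is a voiced consonant, so the definite suffix is -boh, giving *umhojomboh*.
The definite form *umhojomboh* — final consonant /h/ (voiceless) → -vab → *umhojombohvab*.

umhojombohvab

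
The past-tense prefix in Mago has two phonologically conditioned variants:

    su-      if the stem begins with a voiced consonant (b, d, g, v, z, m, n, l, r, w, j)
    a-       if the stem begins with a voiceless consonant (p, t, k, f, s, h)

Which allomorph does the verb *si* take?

*si*: first consonant = /s/, voiceless → a-.

a-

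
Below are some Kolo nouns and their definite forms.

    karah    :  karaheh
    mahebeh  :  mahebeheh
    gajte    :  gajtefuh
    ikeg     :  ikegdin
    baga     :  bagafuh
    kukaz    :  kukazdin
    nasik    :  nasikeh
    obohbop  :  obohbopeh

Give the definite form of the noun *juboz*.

jubozdin

Looking at the final sound of each stem: -eh when the stem ends in a voiceless consonant (*karah*, *mahebeh*, *nasik*, *obohbop*); -din when the stem ends in a voiced consonant (*ikeg*, *kukaz*); -fuh when the stem ends in a vowel (*gajte*, *baga*).
*juboz*: final sound = /z/, a voiced consonant → -din → *jubozdin*.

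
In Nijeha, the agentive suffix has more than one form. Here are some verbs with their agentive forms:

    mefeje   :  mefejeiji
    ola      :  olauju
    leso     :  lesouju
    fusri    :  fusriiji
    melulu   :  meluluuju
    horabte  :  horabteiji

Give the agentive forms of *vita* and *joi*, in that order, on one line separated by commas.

The pattern is front/back vowel harmony: -iji when the last vowel of the stem is a front vowel (*mefeje*, *fusri*, *horabte*); -uju when the last vowel of the stem is a back vowel (*ola*, *leso*, *melulu*).
*vita* — last vowel /a/ (a back vowel) → -uju → *vitauju*.
*joi*: last vowel = /i/, a front vowel → -iji → *joiiji*.

vitauju, joiiji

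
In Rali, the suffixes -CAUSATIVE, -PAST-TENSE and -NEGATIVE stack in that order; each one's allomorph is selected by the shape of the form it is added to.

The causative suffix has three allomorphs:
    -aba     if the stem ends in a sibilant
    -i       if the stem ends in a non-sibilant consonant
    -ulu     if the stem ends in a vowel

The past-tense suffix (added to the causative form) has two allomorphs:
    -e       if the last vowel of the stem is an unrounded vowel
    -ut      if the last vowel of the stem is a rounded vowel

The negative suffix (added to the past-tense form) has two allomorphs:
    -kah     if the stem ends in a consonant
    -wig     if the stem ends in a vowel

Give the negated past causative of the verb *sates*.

*sates* — final sound /s/ (a sibilant) → -aba → *satesaba*.
Since the last vowel of the causative form *satesaba* is /a/ (an unrounded vowel), it takes -e, giving *satesabae*.
Since the final sound of the past-tense form *satesabae* is /e/ (a vowel), it takes -wig, giving *satesabaewig*.

satesabaewig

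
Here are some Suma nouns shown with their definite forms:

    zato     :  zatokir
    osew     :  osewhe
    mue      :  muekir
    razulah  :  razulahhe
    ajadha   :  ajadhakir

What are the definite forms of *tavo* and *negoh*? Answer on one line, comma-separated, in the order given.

tavokir, negohhe

The suffix is conditioned by the final sound: -he when the stem ends in a consonant (*osew*, *razulah*); -kir when the stem ends in a vowel (*zato*, *mue*, *ajadha*).
Since the final sound of *tavo* is /o/ (a vowel), it takes -kir, giving *tavokir*.
Since the final sound of *negoh* is /h/ (a consonant), it takes -he, giving *negohhe*.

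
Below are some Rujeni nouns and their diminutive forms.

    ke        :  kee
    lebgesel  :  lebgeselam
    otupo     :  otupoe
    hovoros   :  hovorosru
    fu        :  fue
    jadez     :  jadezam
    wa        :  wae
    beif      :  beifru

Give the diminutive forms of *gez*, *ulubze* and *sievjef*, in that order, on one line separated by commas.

The pattern is voicing of the final sound: -ru when the stem ends in a voiceless consonant (*hovoros*, *beif*); -am when the stem ends in a voiced consonant (*lebgesel*, *jadez*); -e when the stem ends in a vowel (*ke*, *otupo*, *fu*, *wa*).
*gez* — final sound /z/ (a voiced consonant) → -am → *gezam*.
Since the final sound of *ulubze* is /e/ (a vowel), it takes -e, giving *ulubzee*.
Since the final sound of *sievjef* is /f/ (a voiceless consonant), it takes -ru, giving *sievjefru*.

gezam, ulubzee, sievjefru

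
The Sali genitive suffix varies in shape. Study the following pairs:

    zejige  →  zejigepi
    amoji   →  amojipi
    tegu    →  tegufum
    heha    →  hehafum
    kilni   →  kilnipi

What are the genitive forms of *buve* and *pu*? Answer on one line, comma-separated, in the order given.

The pattern is front/back vowel harmony: -pi when the last vowel of the stem is a front vowel (*zejige*, *amoji*, *kilni*); -fum when the last vowel of the stem is a back vowel (*tegu*, *heha*).
Since the last vowel of *buve* is /e/ (a front vowel), it takes -pi, giving *buvepi*.
*pu* — last vowel /u/ (a back vowel) → -fum → *pufum*.

buvepi, pufum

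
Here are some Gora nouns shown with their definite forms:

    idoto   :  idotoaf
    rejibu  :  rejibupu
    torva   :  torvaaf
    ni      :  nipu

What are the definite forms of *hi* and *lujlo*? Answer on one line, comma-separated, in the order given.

hipu, lujloaf

The suffix is conditioned by the last vowel: -pu when the last vowel of the stem is a high vowel (*rejibu*, *ni*); -af when the last vowel of the stem is a non-high vowel (*idoto*, *torva*).
The last vowel of *hi* is /i/, which is a high vowel, so the suffix is -pu, giving *hipu*.
*lujlo* — last vowel /o/ (a non-high vowel) → -af → *lujloaf*.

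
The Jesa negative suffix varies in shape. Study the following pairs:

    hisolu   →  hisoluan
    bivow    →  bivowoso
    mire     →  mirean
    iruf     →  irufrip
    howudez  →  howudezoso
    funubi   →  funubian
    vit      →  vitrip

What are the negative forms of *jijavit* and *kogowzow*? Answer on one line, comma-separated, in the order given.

The suffix is conditioned by the final sound: -rip when the stem ends in a voiceless consonant (*iruf*, *vit*); -oso when the stem ends in a voiced consonant (*bivow*, *howudez*); -an when the stem ends in a vowel (*hisolu*, *mire*, *funubi*).
The final sound of *jijavit* is /t/, which is a voiceless consonant, so the suffix is -rip, giving *jijavitrip*.
*kogowzow*: final sound = /w/, a voiced consonant → -oso → *kogowzowoso*.

jijavitrip, kogowzowoso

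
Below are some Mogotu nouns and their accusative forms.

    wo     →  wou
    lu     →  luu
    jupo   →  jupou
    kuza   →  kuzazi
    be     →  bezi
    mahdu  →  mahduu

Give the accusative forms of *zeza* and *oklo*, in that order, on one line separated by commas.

The suffix is conditioned by the last vowel: -u when the last vowel of the stem is a rounded vowel (*wo*, *lu*, *jupo*, *mahdu*); -zi when the last vowel of the stem is an unrounded vowel (*kuza*, *be*).
*zeza* — last vowel /a/ (an unrounded vowel) → -zi → *zezazi*.
*oklo*: last vowel = /o/, a rounded vowel → -u → *oklou*.

zezazi, oklou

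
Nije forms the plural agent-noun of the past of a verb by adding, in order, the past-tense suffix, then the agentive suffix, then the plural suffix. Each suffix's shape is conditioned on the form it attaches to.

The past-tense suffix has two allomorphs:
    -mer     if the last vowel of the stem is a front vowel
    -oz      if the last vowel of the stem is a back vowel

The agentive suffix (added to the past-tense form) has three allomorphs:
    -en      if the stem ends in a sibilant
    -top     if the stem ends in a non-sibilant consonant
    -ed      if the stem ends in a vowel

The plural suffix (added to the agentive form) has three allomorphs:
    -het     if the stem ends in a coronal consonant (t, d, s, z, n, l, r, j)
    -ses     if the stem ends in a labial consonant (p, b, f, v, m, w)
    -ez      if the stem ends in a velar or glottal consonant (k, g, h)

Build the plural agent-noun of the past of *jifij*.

*jifij* — last vowel /i/ (a front vowel) → -mer → *jifijmer*.
The past-tense form *jifijmer*: final sound = /r/, a non-sibilant consonant → -top → *jifijmertop*.
The agentive form *jifijmertop* — final consonant /p/ (labial) → -ses → *jifijmertopses*.

jifijmertopses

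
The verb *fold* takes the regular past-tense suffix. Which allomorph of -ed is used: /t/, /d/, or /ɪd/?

/ɪd/

The stem *fold* ends in /t/ or /d/.
The -ed suffix is realized as /ɪd/ after /t, d/; as /t/ after other voiceless consonants; and as /d/ after other voiced sounds.
So -ed on *fold* is pronounced /ɪd/.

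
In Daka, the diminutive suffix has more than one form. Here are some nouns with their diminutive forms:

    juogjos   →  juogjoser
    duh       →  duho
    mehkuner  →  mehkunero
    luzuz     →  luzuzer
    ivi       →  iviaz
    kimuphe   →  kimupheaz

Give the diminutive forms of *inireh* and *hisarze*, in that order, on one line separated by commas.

inireho, hisarzeaz

The alternation tracks the final sound of the stem — -er when the stem ends in a sibilant (*juogjos*, *luzuz*); -o when the stem ends in a non-sibilant consonant (*duh*, *mehkuner*); -az when the stem ends in a vowel (*ivi*, *kimuphe*).
*inireh* — final sound /h/ (a non-sibilant consonant) → -o → *inireho*.
*hisarze*: final sound = /e/, a vowel → -az → *hisarzeaz*.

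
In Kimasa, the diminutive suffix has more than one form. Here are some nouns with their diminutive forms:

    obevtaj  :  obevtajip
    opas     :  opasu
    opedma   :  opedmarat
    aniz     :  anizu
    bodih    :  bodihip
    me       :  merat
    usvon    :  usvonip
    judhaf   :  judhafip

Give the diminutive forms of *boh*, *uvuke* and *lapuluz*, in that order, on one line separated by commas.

bohip, uvukerat, lapuluzu

The alternation tracks the final sound of the stem — -u when the stem ends in a sibilant (*opas*, *aniz*); -ip when the stem ends in a non-sibilant consonant (*obevtaj*, *bodih*, *usvon*, *judhaf*); -rat when the stem ends in a vowel (*opedma*, *me*).
*boh* — final sound /h/ (a non-sibilant consonant) → -ip → *bohip*.
*uvuke* — final sound /e/ (a vowel) → -rat → *uvukerat*.
Since the final sound of *lapuluz* is /z/ (a sibilant), it takes -u, giving *lapuluzu*.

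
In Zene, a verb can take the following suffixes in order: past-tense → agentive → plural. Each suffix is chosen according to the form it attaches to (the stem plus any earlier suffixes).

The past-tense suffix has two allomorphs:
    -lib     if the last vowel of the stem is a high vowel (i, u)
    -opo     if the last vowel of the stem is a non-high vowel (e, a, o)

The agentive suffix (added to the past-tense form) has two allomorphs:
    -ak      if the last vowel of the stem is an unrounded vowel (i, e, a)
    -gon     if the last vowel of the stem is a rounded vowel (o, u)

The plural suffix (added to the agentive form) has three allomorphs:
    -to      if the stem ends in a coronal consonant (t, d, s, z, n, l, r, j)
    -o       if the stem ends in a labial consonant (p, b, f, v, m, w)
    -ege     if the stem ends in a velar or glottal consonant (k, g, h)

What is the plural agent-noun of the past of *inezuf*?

inezuflibakege

Since the last vowel of *inezuf* is /u/ (a high vowel), it takes -lib, giving *inezuflib*.
The past-tense form *inezuflib* — last vowel /i/ (an unrounded vowel) → -ak → *inezuflibak*.
Since the final consonant of the agentive form *inezuflibak* is /k/ (velar/glottal), it takes -ege, giving *inezuflibakege*.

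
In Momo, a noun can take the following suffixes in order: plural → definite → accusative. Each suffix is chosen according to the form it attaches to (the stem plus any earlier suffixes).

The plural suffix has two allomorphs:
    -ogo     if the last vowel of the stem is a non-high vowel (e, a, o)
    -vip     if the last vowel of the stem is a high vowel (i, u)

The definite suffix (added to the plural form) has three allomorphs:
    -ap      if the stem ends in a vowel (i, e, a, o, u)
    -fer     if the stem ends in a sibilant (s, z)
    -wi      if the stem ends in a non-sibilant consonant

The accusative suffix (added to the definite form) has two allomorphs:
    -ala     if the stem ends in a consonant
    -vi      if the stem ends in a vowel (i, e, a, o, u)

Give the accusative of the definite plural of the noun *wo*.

woogoapala

Since the last vowel of *wo* is /o/ (a non-high vowel), it takes -ogo, giving *woogo*.
The final sound of the plural form *woogo* is /o/, which is a vowel, so the definite suffix is -ap, giving *woogoap*.
Since the final sound of the definite form *woogoap* is /p/ (a consonant), it takes -ala, giving *woogoapala*.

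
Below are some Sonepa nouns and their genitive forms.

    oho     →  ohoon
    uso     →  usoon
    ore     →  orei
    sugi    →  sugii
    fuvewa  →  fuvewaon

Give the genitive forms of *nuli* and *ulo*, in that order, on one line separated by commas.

The alternation tracks the last vowel of the stem — -i when the last vowel of the stem is a front vowel (*ore*, *sugi*); -on when the last vowel of the stem is a back vowel (*oho*, *uso*, *fuvewa*).
*nuli*: last vowel = /i/, a front vowel → -i → *nulii*.
*ulo* — last vowel /o/ (a back vowel) → -on → *uloon*.

nulii, uloon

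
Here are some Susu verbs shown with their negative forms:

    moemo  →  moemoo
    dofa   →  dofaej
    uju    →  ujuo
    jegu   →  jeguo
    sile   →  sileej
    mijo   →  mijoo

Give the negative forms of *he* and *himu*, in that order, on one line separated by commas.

heej, himuo

The suffix is conditioned by the last vowel: -o when the last vowel of the stem is a rounded vowel (*moemo*, *uju*, *jegu*, *mijo*); -ej when the last vowel of the stem is an unrounded vowel (*dofa*, *sile*).
*he* — last vowel /e/ (an unrounded vowel) → -ej → *heej*.
*himu*: last vowel = /u/, a rounded vowel → -o → *himuo*.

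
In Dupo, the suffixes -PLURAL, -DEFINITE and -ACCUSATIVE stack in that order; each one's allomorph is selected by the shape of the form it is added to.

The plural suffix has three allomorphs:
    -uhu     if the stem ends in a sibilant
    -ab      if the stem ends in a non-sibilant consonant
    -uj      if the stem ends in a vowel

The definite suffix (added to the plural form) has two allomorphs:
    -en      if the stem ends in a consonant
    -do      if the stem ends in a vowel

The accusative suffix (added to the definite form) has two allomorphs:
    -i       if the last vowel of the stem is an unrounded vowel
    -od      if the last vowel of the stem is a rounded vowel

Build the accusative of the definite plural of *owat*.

The final sound of *owat* is /t/, which is a non-sibilant consonant, so the plural suffix is -ab, giving *owatab*.
The plural form *owatab*: final sound = /b/, a consonant → -en → *owataben*.
The last vowel of the definite form *owataben* is /e/, which is an unrounded vowel, so the accusative suffix is -i, giving *owatabeni*.

owatabeni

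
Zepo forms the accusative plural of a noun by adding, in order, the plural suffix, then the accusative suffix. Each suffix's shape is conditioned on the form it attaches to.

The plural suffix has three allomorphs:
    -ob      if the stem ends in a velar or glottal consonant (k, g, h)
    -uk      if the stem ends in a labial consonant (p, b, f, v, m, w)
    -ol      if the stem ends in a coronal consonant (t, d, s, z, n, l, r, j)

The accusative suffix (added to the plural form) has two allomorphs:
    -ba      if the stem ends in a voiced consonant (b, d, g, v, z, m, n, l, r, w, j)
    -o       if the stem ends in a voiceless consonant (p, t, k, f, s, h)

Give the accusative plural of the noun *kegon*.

*kegon* — final consonant /n/ (coronal) → -ol → *kegonol*.
The plural form *kegonol* — final consonant /l/ (voiced) → -ba → *kegonolba*.

kegonolba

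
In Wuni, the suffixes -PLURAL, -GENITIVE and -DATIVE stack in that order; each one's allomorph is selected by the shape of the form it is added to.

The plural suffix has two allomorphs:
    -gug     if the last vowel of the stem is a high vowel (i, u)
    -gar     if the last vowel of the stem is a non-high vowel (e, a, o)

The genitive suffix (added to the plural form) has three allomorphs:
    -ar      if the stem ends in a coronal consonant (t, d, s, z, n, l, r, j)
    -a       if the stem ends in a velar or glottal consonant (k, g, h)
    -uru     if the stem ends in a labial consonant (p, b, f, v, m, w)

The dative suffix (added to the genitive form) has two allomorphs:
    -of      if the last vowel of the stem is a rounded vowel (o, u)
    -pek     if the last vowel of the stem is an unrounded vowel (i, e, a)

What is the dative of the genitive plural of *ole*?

olegararpek

*ole* — last vowel /e/ (a non-high vowel) → -gar → *olegar*.
The final consonant of the plural form *olegar* is /r/, which is coronal, so the genitive suffix is -ar, giving *olegarar*.
The last vowel of the genitive form *olegarar* is /a/, which is an unrounded vowel, so the dative suffix is -pek, giving *olegararpek*.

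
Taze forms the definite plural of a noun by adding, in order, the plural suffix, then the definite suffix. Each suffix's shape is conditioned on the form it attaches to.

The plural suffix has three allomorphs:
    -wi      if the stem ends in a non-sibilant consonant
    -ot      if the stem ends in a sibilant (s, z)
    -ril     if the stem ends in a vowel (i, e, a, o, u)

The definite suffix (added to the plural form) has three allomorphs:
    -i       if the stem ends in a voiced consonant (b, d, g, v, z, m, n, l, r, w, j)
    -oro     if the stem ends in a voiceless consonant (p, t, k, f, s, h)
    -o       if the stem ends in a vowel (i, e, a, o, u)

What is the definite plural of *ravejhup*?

*ravejhup*: final sound = /p/, a non-sibilant consonant → -wi → *ravejhupwi*.
The final sound of the plural form *ravejhupwi* is /i/, which is a vowel, so the definite suffix is -o, giving *ravejhupwio*.

ravejhupwio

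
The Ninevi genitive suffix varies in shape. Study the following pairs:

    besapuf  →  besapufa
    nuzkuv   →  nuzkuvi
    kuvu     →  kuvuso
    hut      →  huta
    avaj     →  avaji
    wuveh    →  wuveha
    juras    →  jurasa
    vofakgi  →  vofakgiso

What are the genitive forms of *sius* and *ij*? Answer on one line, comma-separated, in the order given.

siusa, iji

The pattern is voicing of the final sound: -a when the stem ends in a voiceless consonant (*besapuf*, *hut*, *wuveh*, *juras*); -i when the stem ends in a voiced consonant (*nuzkuv*, *avaj*); -so when the stem ends in a vowel (*kuvu*, *vofakgi*).
*sius*: final sound = /s/, a voiceless consonant → -a → *siusa*.
*ij* — final sound /j/ (a voiced consonant) → -i → *iji*.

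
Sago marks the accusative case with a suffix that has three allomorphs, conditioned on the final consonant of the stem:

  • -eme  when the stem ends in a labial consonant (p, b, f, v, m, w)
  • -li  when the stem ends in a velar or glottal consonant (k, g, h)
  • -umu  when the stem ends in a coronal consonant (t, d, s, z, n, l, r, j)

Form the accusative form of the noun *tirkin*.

The final consonant of *tirkin* is /n/, which is coronal, so the suffix is -umu, giving *tirkinumu*.

tirkinumu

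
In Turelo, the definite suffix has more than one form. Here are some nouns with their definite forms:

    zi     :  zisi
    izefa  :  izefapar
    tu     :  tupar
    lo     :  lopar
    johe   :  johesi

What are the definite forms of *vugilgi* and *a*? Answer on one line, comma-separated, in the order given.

vugilgisi, apar

The pattern is front/back vowel harmony: -si when the last vowel of the stem is a front vowel (*zi*, *johe*); -par when the last vowel of the stem is a back vowel (*izefa*, *tu*, *lo*).
*vugilgi* — last vowel /i/ (a front vowel) → -si → *vugilgisi*.
The last vowel of *a* is /a/, which is a back vowel, so the suffix is -par, giving *apar*.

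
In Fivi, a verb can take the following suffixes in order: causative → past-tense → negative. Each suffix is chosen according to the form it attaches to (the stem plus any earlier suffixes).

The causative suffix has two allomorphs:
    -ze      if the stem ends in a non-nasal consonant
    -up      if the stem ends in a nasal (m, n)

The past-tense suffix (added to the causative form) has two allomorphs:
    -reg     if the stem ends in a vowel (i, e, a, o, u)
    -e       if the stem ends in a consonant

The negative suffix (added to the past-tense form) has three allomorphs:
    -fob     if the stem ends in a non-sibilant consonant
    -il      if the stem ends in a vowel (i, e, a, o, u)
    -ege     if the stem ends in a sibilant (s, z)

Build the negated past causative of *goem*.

Since the final consonant of *goem* is /m/ (a nasal), it takes -up, giving *goemup*.
Since the final sound of the causative form *goemup* is /p/ (a consonant), it takes -e, giving *goemupe*.
The past-tense form *goemupe* — final sound /e/ (a vowel) → -il → *goemupeil*.

goemupeil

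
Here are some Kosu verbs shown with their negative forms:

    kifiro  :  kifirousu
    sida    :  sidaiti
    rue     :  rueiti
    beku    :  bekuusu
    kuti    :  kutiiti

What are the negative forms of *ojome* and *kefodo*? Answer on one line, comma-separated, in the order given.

ojomeiti, kefodousu

The pattern is rounding harmony: -usu when the last vowel of the stem is a rounded vowel (*kifiro*, *beku*); -iti when the last vowel of the stem is an unrounded vowel (*sida*, *rue*, *kuti*).
The last vowel of *ojome* is /e/, which is an unrounded vowel, so the suffix is -iti, giving *ojomeiti*.
Since the last vowel of *kefodo* is /o/ (a rounded vowel), it takes -usu, giving *kefodousu*.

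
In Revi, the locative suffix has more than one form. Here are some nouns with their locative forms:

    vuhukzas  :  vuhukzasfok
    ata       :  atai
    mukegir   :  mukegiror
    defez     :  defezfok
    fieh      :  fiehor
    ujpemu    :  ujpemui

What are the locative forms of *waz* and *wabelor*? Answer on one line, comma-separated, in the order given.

wazfok, wabeloror

The suffix is conditioned by the final sound: -fok when the stem ends in a sibilant (*vuhukzas*, *defez*); -or when the stem ends in a non-sibilant consonant (*mukegir*, *fieh*); -i when the stem ends in a vowel (*ata*, *ujpemu*).
*waz* — final sound /z/ (a sibilant) → -fok → *wazfok*.
*wabelor* — final sound /r/ (a non-sibilant consonant) → -or → *wabeloror*.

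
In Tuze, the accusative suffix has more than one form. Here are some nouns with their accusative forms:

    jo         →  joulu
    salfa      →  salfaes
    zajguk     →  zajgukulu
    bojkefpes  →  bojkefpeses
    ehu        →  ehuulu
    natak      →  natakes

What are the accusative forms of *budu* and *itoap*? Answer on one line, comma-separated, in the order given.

The suffix is conditioned by the last vowel: -ulu when the last vowel of the stem is a rounded vowel (*jo*, *zajguk*, *ehu*); -es when the last vowel of the stem is an unrounded vowel (*salfa*, *bojkefpes*, *natak*).
*budu* — last vowel /u/ (a rounded vowel) → -ulu → *buduulu*.
The last vowel of *itoap* is /a/, which is an unrounded vowel, so the suffix is -es, giving *itoapes*.

buduulu, itoapes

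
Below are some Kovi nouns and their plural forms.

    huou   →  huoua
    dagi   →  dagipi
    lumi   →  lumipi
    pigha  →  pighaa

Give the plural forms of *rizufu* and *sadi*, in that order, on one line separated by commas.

rizufua, sadipi

The pattern is front/back vowel harmony: -pi when the last vowel of the stem is a front vowel (*dagi*, *lumi*); -a when the last vowel of the stem is a back vowel (*huou*, *pigha*).
Since the last vowel of *rizufu* is /u/ (a back vowel), it takes -a, giving *rizufua*.
*sadi* — last vowel /i/ (a front vowel) → -pi → *sadipi*.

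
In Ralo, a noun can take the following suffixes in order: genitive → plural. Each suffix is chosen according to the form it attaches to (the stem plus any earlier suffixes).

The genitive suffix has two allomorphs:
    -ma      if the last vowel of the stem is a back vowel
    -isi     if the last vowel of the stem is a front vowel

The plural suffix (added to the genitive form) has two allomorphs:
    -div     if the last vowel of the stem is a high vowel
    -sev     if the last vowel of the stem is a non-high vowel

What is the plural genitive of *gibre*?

*gibre* — last vowel /e/ (a front vowel) → -isi → *gibreisi*.
The genitive form *gibreisi*: last vowel = /i/, a high vowel → -div → *gibreisidiv*.

gibreisidiv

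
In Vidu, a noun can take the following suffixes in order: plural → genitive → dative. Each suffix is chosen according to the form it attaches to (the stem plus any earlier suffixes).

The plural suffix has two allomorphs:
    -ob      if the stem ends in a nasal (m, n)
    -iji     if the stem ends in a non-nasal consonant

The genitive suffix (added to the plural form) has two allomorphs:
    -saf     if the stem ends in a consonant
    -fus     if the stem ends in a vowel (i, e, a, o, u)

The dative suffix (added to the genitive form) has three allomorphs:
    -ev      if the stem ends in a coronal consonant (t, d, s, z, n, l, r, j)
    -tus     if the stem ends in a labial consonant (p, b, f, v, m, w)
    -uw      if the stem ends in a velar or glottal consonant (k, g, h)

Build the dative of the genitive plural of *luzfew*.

*luzfew*: final consonant = /w/, non-nasal → -iji → *luzfewiji*.
The plural form *luzfewiji* — final sound /i/ (a vowel) → -fus → *luzfewijifus*.
The final consonant of the genitive form *luzfewijifus* is /s/, which is coronal, so the dative suffix is -ev, giving *luzfewijifusev*.

luzfewijifusev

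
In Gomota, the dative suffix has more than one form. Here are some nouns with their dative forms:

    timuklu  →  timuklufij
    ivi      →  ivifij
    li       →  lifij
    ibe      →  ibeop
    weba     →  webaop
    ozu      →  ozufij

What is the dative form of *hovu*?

Looking at the last vowel of each stem: -fij when the last vowel of the stem is a high vowel (*timuklu*, *ivi*, *li*, *ozu*); -op when the last vowel of the stem is a non-high vowel (*ibe*, *weba*).
Since the last vowel of *hovu* is /u/ (a high vowel), it takes -fij, giving *hovufij*.

hovufij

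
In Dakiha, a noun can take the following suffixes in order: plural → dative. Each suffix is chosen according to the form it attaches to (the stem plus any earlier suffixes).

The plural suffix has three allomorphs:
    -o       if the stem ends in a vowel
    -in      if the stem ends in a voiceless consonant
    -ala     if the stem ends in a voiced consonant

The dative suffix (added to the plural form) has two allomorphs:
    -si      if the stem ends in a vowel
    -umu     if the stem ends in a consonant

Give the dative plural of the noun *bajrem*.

bajremalasi

*bajrem*: final sound = /m/, a voiced consonant → -ala → *bajremala*.
Since the final sound of the plural form *bajremala* is /a/ (a vowel), it takes -si, giving *bajremalasi*.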